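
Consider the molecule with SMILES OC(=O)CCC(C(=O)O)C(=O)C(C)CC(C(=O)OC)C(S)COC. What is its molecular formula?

Walk through each heavy atom and fill implicit hydrogens from standard valence (C 4, N 3, O 2, S 2, halogen 1):
  atom 1: O, bond orders sum to 1 (valence 2) → 1 H
  atom 2: C, bond orders sum to 4 (valence 4) → 0 H
  atom 3: O, bond orders sum to 2 (valence 2) → 0 H
  atom 4: C, bond orders sum to 2 (valence 4) → 2 H
  atom 5: C, bond orders sum to 2 (valence 4) → 2 H
  atom 6: C, bond orders sum to 3 (valence 4) → 1 H
  atom 7: C, bond orders sum to 4 (valence 4) → 0 H
  atom 8: O, bond orders sum to 2 (valence 2) → 0 H
  atom 9: O, bond orders sum to 1 (valence 2) → 1 H
  atom 10: C, bond orders sum to 4 (valence 4) → 0 H
  atom 11: O, bond orders sum to 2 (valence 2) → 0 H
  atom 12: C, bond orders sum to 3 (valence 4) → 1 H
  atom 13: C, bond orders sum to 1 (valence 4) → 3 H
  atom 14: C, bond orders sum to 2 (valence 4) → 2 H
  atom 15: C, bond orders sum to 3 (valence 4) → 1 H
  atom 16: C, bond orders sum to 4 (valence 4) → 0 H
  atom 17: O, bond orders sum to 2 (valence 2) → 0 H
  atom 18: O, bond orders sum to 2 (valence 2) → 0 H
  atom 19: C, bond orders sum to 1 (valence 4) → 3 H
  atom 20: C, bond orders sum to 3 (valence 4) → 1 H
  atom 21: S, bond orders sum to 1 (valence 2) → 1 H
  atom 22: C, bond orders sum to 2 (valence 4) → 2 H
  atom 23: O, bond orders sum to 2 (valence 2) → 0 H
  atom 24: C, bond orders sum to 1 (valence 4) → 3 H
Totals → C:15, H:24, O:8, S:1.
In Hill order: C15H24O8S.

C15H24O8S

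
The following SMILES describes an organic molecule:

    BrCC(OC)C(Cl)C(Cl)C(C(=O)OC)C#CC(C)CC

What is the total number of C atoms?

14

Count every carbon token in the SMILES (each C, including those in ring-closure positions and inside branches).
Carbon count: 14.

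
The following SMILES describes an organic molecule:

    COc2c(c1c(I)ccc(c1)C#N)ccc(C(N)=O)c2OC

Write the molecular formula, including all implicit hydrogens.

C16H13IN2O3

Walk through each heavy atom and fill implicit hydrogens from standard valence (C 4, N 3, O 2, S 2, halogen 1); for lowercase aromatic atoms, an aromatic c carries 1 H when it has two neighbours and 0 H with three, and aromatic n carries 0 H:
  atom 1: C, bond orders sum to 1 (valence 4) → 3 H
  atom 2: O, bond orders sum to 2 (valence 2) → 0 H
  atom 3: aromatic c, 3 neighbours → 0 H
  atom 4: aromatic c, 3 neighbours → 0 H
  atom 5: aromatic c, 3 neighbours → 0 H
  atom 6: aromatic c, 3 neighbours → 0 H
  atom 7: I (halogen, monovalent) → 0 H
  atom 8: aromatic c, 2 neighbours → 1 H
  atom 9: aromatic c, 2 neighbours → 1 H
  atom 10: aromatic c, 3 neighbours → 0 H
  atom 11: aromatic c, 2 neighbours → 1 H
  atom 12: C, bond orders sum to 4 (valence 4) → 0 H
  atom 13: N, bond orders sum to 3 (valence 3) → 0 H
  atom 14: aromatic c, 2 neighbours → 1 H
  atom 15: aromatic c, 2 neighbours → 1 H
  atom 16: aromatic c, 3 neighbours → 0 H
  atom 17: C, bond orders sum to 4 (valence 4) → 0 H
  atom 18: N, bond orders sum to 1 (valence 3) → 2 H
  atom 19: O, bond orders sum to 2 (valence 2) → 0 H
  atom 20: aromatic c, 3 neighbours → 0 H
  atom 21: O, bond orders sum to 2 (valence 2) → 0 H
  atom 22: C, bond orders sum to 1 (valence 4) → 3 H
Totals → C:16, H:13, I:1, N:2, O:3.
In Hill order: C16H13IN2O3.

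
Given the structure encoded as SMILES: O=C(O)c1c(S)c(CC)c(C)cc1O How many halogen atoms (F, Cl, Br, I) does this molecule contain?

0

Scan the SMILES for the halogen motif — none present.
Groups that are present: 1 carboxylic acid, 1 hydroxyl, 1 thiol.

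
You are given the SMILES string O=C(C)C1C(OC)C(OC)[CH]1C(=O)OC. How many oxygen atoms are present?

5

Scan the SMILES for O atoms (remember two-letter symbols like Cl and Br are single atoms).
Oxygen count: 5.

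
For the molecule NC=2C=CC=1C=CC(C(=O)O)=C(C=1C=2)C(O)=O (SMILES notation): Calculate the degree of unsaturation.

Molecular formula: C12H9NO4.
DoU = (2C + 2 + N − H − X) / 2, where X is the halogen count and O/S are ignored.
    = (2·12 + 2 + 1 − 9 − 0) / 2 = 18 / 2 = 9.

9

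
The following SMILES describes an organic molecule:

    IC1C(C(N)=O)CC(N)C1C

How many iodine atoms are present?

Scan the SMILES for I atoms (remember two-letter symbols like Cl and Br are single atoms).
Iodine count: 1.

1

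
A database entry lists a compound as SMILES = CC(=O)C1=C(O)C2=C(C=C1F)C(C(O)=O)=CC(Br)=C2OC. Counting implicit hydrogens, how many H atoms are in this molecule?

Walk through each heavy atom and fill implicit hydrogens from standard valence (C 4, N 3, O 2, S 2, halogen 1):
  atom 1: C, bond orders sum to 1 (valence 4) → 3 H
  atom 2: C, bond orders sum to 4 (valence 4) → 0 H
  atom 3: O, bond orders sum to 2 (valence 2) → 0 H
  atom 4: C, bond orders sum to 4 (valence 4) → 0 H
  atom 5: C, bond orders sum to 4 (valence 4) → 0 H
  atom 6: O, bond orders sum to 1 (valence 2) → 1 H
  atom 7: C, bond orders sum to 4 (valence 4) → 0 H
  atom 8: C, bond orders sum to 4 (valence 4) → 0 H
  atom 9: C, bond orders sum to 3 (valence 4) → 1 H
  atom 10: C, bond orders sum to 4 (valence 4) → 0 H
  atom 11: F (halogen, monovalent) → 0 H
  atom 12: C, bond orders sum to 4 (valence 4) → 0 H
  atom 13: C, bond orders sum to 4 (valence 4) → 0 H
  atom 14: O, bond orders sum to 1 (valence 2) → 1 H
  atom 15: O, bond orders sum to 2 (valence 2) → 0 H
  atom 16: C, bond orders sum to 3 (valence 4) → 1 H
  atom 17: C, bond orders sum to 4 (valence 4) → 0 H
  atom 18: Br (halogen, monovalent) → 0 H
  atom 19: C, bond orders sum to 4 (valence 4) → 0 H
  atom 20: O, bond orders sum to 2 (valence 2) → 0 H
  atom 21: C, bond orders sum to 1 (valence 4) → 3 H
Total hydrogens: 10.

10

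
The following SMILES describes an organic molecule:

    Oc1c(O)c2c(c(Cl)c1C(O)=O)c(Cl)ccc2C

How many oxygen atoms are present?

Scan the SMILES for O atoms (remember two-letter symbols like Cl and Br are single atoms).
Oxygen count: 4.

4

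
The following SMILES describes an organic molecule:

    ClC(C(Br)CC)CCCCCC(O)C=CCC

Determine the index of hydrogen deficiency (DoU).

Degree of unsaturation = (number of rings) + (number of π bonds).
Ring closures in the SMILES: 0.
π bonds: 1 double bond (each 1 DoU) → 1 DoU from unsaturation.
Total DoU = 0 + 1 = 1.

1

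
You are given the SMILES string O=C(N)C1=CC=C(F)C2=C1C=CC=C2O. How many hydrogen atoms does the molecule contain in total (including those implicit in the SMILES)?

Walk through each heavy atom and fill implicit hydrogens from standard valence (C 4, N 3, O 2, S 2, halogen 1):
  atom 1: O, bond orders sum to 2 (valence 2) → 0 H
  atom 2: C, bond orders sum to 4 (valence 4) → 0 H
  atom 3: N, bond orders sum to 1 (valence 3) → 2 H
  atom 4: C, bond orders sum to 4 (valence 4) → 0 H
  atom 5: C, bond orders sum to 3 (valence 4) → 1 H
  atom 6: C, bond orders sum to 3 (valence 4) → 1 H
  atom 7: C, bond orders sum to 4 (valence 4) → 0 H
  atom 8: F (halogen, monovalent) → 0 H
  atom 9: C, bond orders sum to 4 (valence 4) → 0 H
  atom 10: C, bond orders sum to 4 (valence 4) → 0 H
  atom 11: C, bond orders sum to 3 (valence 4) → 1 H
  atom 12: C, bond orders sum to 3 (valence 4) → 1 H
  atom 13: C, bond orders sum to 3 (valence 4) → 1 H
  atom 14: C, bond orders sum to 4 (valence 4) → 0 H
  atom 15: O, bond orders sum to 1 (valence 2) → 1 H
Total hydrogens: 8.

8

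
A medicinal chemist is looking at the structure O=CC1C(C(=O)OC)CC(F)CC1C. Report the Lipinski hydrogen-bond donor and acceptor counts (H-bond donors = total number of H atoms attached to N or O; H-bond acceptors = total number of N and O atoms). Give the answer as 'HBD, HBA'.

Donors: find every N or O and count the H atoms it carries.
  atom 1 (O): bond orders sum to 2 → 0 H
  atom 6 (O): bond orders sum to 2 → 0 H
  atom 7 (O): bond orders sum to 2 → 0 H
Lipinski HBD = 0.
Acceptors: N atoms = 0, O atoms = 3 → HBA = 3.

0, 3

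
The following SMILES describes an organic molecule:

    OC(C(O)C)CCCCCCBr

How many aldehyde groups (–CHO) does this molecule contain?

0

Scan the SMILES for the aldehyde motif — none present.
Groups that are present: 2 hydroxyl.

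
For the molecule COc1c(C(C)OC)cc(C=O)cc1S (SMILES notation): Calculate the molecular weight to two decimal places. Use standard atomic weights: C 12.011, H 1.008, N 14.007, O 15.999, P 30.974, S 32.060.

226.29 g/mol

First, the molecular formula is C11H14O3S (counting implicit H from valence).
  C: 11 × 12.011 = 132.121
  H: 14 × 1.008 = 14.112
  O: 3 × 15.999 = 47.997
  S: 1 × 32.060 = 32.060
Sum: 11×12.011 + 14×1.008 + 3×15.999 + 1×32.060 = 226.290 → 226.29 g/mol.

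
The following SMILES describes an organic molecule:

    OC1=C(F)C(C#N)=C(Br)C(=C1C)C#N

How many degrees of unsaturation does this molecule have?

Molecular formula: C9H4BrFN2O.
DoU = (2C + 2 + N − H − X) / 2, where X is the halogen count and O/S are ignored.
    = (2·9 + 2 + 2 − 4 − 2) / 2 = 16 / 2 = 8.

8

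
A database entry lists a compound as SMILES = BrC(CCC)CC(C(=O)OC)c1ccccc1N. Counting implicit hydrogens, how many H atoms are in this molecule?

Walk through each heavy atom and fill implicit hydrogens from standard valence (C 4, N 3, O 2, S 2, halogen 1); for lowercase aromatic atoms, an aromatic c carries 1 H when it has two neighbours and 0 H with three, and aromatic n carries 0 H:
  atom 1: Br (halogen, monovalent) → 0 H
  atom 2: C, bond orders sum to 3 (valence 4) → 1 H
  atom 3: C, bond orders sum to 2 (valence 4) → 2 H
  atom 4: C, bond orders sum to 2 (valence 4) → 2 H
  atom 5: C, bond orders sum to 1 (valence 4) → 3 H
  atom 6: C, bond orders sum to 2 (valence 4) → 2 H
  atom 7: C, bond orders sum to 3 (valence 4) → 1 H
  atom 8: C, bond orders sum to 4 (valence 4) → 0 H
  atom 9: O, bond orders sum to 2 (valence 2) → 0 H
  atom 10: O, bond orders sum to 2 (valence 2) → 0 H
  atom 11: C, bond orders sum to 1 (valence 4) → 3 H
  atom 12: aromatic c, 3 neighbours → 0 H
  atom 13: aromatic c, 2 neighbours → 1 H
  atom 14: aromatic c, 2 neighbours → 1 H
  atom 15: aromatic c, 2 neighbours → 1 H
  atom 16: aromatic c, 2 neighbours → 1 H
  atom 17: aromatic c, 3 neighbours → 0 H
  atom 18: N, bond orders sum to 1 (valence 3) → 2 H
Total hydrogens: 20.

20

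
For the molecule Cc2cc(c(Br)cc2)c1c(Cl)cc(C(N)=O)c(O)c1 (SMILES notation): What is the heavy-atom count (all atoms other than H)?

19

Every atom symbol written in the SMILES (organic subset) is one heavy atom; implicit H are not written.
Heavy atoms by element → Br:1, C:14, Cl:1, N:1, O:2.
Total: 19.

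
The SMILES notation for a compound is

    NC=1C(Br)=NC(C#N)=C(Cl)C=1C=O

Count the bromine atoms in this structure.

Scan the SMILES for Br atoms (remember two-letter symbols like Cl and Br are single atoms).
Bromine count: 1.

1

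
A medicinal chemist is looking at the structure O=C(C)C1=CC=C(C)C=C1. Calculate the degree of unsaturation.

Degree of unsaturation = (number of rings) + (number of π bonds).
Ring closures in the SMILES: 1.
π bonds: 4 double bonds (each 1 DoU) → 4 DoU from unsaturation.
Total DoU = 1 + 4 = 5.

5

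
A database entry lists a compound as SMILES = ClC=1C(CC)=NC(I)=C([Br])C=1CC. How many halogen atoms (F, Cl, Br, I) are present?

3

Halogen atoms appear at heavy-atom positions 1, 8, 10 (1×Br, 1×Cl, 1×I).
Halogen count: 3.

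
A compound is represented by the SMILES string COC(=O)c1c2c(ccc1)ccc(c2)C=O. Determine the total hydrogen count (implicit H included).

Walk through each heavy atom and fill implicit hydrogens from standard valence (C 4, N 3, O 2, S 2, halogen 1); for lowercase aromatic atoms, an aromatic c carries 1 H when it has two neighbours and 0 H with three, and aromatic n carries 0 H:
  atom 1: C, bond orders sum to 1 (valence 4) → 3 H
  atom 2: O, bond orders sum to 2 (valence 2) → 0 H
  atom 3: C, bond orders sum to 4 (valence 4) → 0 H
  atom 4: O, bond orders sum to 2 (valence 2) → 0 H
  atom 5: aromatic c, 3 neighbours → 0 H
  atom 6: aromatic c, 3 neighbours → 0 H
  atom 7: aromatic c, 3 neighbours → 0 H
  atom 8: aromatic c, 2 neighbours → 1 H
  atom 9: aromatic c, 2 neighbours → 1 H
  atom 10: aromatic c, 2 neighbours → 1 H
  atom 11: aromatic c, 2 neighbours → 1 H
  atom 12: aromatic c, 2 neighbours → 1 H
  atom 13: aromatic c, 3 neighbours → 0 H
  atom 14: aromatic c, 2 neighbours → 1 H
  atom 15: C, bond orders sum to 3 (valence 4) → 1 H
  atom 16: O, bond orders sum to 2 (valence 2) → 0 H
Total hydrogens: 10.

10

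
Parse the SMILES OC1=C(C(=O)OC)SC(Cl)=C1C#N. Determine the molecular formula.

C7H4ClNO3S

Walk through each heavy atom and fill implicit hydrogens from standard valence (C 4, N 3, O 2, S 2, halogen 1):
  atom 1: O, bond orders sum to 1 (valence 2) → 1 H
  atom 2: C, bond orders sum to 4 (valence 4) → 0 H
  atom 3: C, bond orders sum to 4 (valence 4) → 0 H
  atom 4: C, bond orders sum to 4 (valence 4) → 0 H
  atom 5: O, bond orders sum to 2 (valence 2) → 0 H
  atom 6: O, bond orders sum to 2 (valence 2) → 0 H
  atom 7: C, bond orders sum to 1 (valence 4) → 3 H
  atom 8: S, bond orders sum to 2 (valence 2) → 0 H
  atom 9: C, bond orders sum to 4 (valence 4) → 0 H
  atom 10: Cl (halogen, monovalent) → 0 H
  atom 11: C, bond orders sum to 4 (valence 4) → 0 H
  atom 12: C, bond orders sum to 4 (valence 4) → 0 H
  atom 13: N, bond orders sum to 3 (valence 3) → 0 H
Totals → C:7, H:4, Cl:1, N:1, O:3, S:1.
In Hill order: C7H4ClNO3S.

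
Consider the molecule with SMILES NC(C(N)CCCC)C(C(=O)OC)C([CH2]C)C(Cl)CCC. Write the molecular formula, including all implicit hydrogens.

Walk through each heavy atom and fill implicit hydrogens from standard valence (C 4, N 3, O 2, S 2, halogen 1):
  atom 1: N, bond orders sum to 1 (valence 3) → 2 H
  atom 2: C, bond orders sum to 3 (valence 4) → 1 H
  atom 3: C, bond orders sum to 3 (valence 4) → 1 H
  atom 4: N, bond orders sum to 1 (valence 3) → 2 H
  atom 5: C, bond orders sum to 2 (valence 4) → 2 H
  atom 6: C, bond orders sum to 2 (valence 4) → 2 H
  atom 7: C, bond orders sum to 2 (valence 4) → 2 H
  atom 8: C, bond orders sum to 1 (valence 4) → 3 H
  atom 9: C, bond orders sum to 3 (valence 4) → 1 H
  atom 10: C, bond orders sum to 4 (valence 4) → 0 H
  atom 11: O, bond orders sum to 2 (valence 2) → 0 H
  atom 12: O, bond orders sum to 2 (valence 2) → 0 H
  atom 13: C, bond orders sum to 1 (valence 4) → 3 H
  atom 14: C, bond orders sum to 3 (valence 4) → 1 H
  atom 15: C with explicit H count 2
  atom 16: C, bond orders sum to 1 (valence 4) → 3 H
  atom 17: C, bond orders sum to 3 (valence 4) → 1 H
  atom 18: Cl (halogen, monovalent) → 0 H
  atom 19: C, bond orders sum to 2 (valence 4) → 2 H
  atom 20: C, bond orders sum to 2 (valence 4) → 2 H
  atom 21: C, bond orders sum to 1 (valence 4) → 3 H
Totals → C:16, H:33, Cl:1, N:2, O:2.
In Hill order: C16H33ClN2O2.

C16H33ClN2O2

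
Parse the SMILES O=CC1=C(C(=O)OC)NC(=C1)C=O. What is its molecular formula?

C8H7NO4

Walk through each heavy atom and fill implicit hydrogens from standard valence (C 4, N 3, O 2, S 2, halogen 1):
  atom 1: O, bond orders sum to 2 (valence 2) → 0 H
  atom 2: C, bond orders sum to 3 (valence 4) → 1 H
  atom 3: C, bond orders sum to 4 (valence 4) → 0 H
  atom 4: C, bond orders sum to 4 (valence 4) → 0 H
  atom 5: C, bond orders sum to 4 (valence 4) → 0 H
  atom 6: O, bond orders sum to 2 (valence 2) → 0 H
  atom 7: O, bond orders sum to 2 (valence 2) → 0 H
  atom 8: C, bond orders sum to 1 (valence 4) → 3 H
  atom 9: N, bond orders sum to 2 (valence 3) → 1 H
  atom 10: C, bond orders sum to 4 (valence 4) → 0 H
  atom 11: C, bond orders sum to 3 (valence 4) → 1 H
  atom 12: C, bond orders sum to 3 (valence 4) → 1 H
  atom 13: O, bond orders sum to 2 (valence 2) → 0 H
Totals → C:8, H:7, N:1, O:4.
In Hill order: C8H7NO4.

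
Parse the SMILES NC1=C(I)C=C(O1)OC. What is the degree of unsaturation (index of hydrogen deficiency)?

3

Degree of unsaturation = (number of rings) + (number of π bonds).
Ring closures in the SMILES: 1.
π bonds: 2 double bonds (each 1 DoU) → 2 DoU from unsaturation.
Total DoU = 1 + 2 = 3.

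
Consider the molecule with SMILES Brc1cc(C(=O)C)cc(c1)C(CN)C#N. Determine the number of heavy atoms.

15

Every atom symbol written in the SMILES (organic subset) is one heavy atom; implicit H are not written.
Heavy atoms by element → Br:1, C:11, N:2, O:1.
Total: 15.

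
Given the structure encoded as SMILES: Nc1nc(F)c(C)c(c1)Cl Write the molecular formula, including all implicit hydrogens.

C6H6ClFN2

Walk through each heavy atom and fill implicit hydrogens from standard valence (C 4, N 3, O 2, S 2, halogen 1); for lowercase aromatic atoms, an aromatic c carries 1 H when it has two neighbours and 0 H with three, and aromatic n carries 0 H:
  atom 1: N, bond orders sum to 1 (valence 3) → 2 H
  atom 2: aromatic c, 3 neighbours → 0 H
  atom 3: aromatic n, 2 neighbours → 0 H
  atom 4: aromatic c, 3 neighbours → 0 H
  atom 5: F (halogen, monovalent) → 0 H
  atom 6: aromatic c, 3 neighbours → 0 H
  atom 7: C, bond orders sum to 1 (valence 4) → 3 H
  atom 8: aromatic c, 3 neighbours → 0 H
  atom 9: aromatic c, 2 neighbours → 1 H
  atom 10: Cl (halogen, monovalent) → 0 H
Totals → C:6, H:6, Cl:1, F:1, N:2.
In Hill order: C6H6ClFN2.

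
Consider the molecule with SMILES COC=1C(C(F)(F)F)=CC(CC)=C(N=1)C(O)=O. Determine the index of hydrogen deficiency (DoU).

Molecular formula: C10H10F3NO3.
DoU = (2C + 2 + N − H − X) / 2, where X is the halogen count and O/S are ignored.
    = (2·10 + 2 + 1 − 10 − 3) / 2 = 10 / 2 = 5.

5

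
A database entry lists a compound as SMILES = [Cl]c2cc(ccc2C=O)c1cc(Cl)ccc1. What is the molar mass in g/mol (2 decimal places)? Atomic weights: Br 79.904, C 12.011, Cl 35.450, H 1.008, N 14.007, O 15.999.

First, the molecular formula is C13H8Cl2O (counting implicit H from valence).
  C: 13 × 12.011 = 156.143
  Cl: 2 × 35.450 = 70.900
  H: 8 × 1.008 = 8.064
  O: 1 × 15.999 = 15.999
Sum: 13×12.011 + 2×35.450 + 8×1.008 + 1×15.999 = 251.106 → 251.11 g/mol.

251.11 g/mol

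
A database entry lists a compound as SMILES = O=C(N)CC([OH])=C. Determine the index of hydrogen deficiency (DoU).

Molecular formula: C4H7NO2.
DoU = (2C + 2 + N − H − X) / 2, where X is the halogen count and O/S are ignored.
    = (2·4 + 2 + 1 − 7 − 0) / 2 = 4 / 2 = 2.

2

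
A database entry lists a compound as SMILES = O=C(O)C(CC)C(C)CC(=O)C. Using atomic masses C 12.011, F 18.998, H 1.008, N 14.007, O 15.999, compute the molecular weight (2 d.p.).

First, the molecular formula is C9H16O3 (counting implicit H from valence).
  C: 9 × 12.011 = 108.099
  H: 16 × 1.008 = 16.128
  O: 3 × 15.999 = 47.997
Sum: 9×12.011 + 16×1.008 + 3×15.999 = 172.224 → 172.22 g/mol.

172.22 g/mol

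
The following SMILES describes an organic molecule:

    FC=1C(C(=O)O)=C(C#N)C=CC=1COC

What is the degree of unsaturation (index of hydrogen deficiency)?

7

Molecular formula: C10H8FNO3.
DoU = (2C + 2 + N − H − X) / 2, where X is the halogen count and O/S are ignored.
    = (2·10 + 2 + 1 − 8 − 1) / 2 = 14 / 2 = 7.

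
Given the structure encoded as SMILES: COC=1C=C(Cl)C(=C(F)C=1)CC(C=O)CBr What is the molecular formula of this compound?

Walk through each heavy atom and fill implicit hydrogens from standard valence (C 4, N 3, O 2, S 2, halogen 1):
  atom 1: C, bond orders sum to 1 (valence 4) → 3 H
  atom 2: O, bond orders sum to 2 (valence 2) → 0 H
  atom 3: C, bond orders sum to 4 (valence 4) → 0 H
  atom 4: C, bond orders sum to 3 (valence 4) → 1 H
  atom 5: C, bond orders sum to 4 (valence 4) → 0 H
  atom 6: Cl (halogen, monovalent) → 0 H
  atom 7: C, bond orders sum to 4 (valence 4) → 0 H
  atom 8: C, bond orders sum to 4 (valence 4) → 0 H
  atom 9: F (halogen, monovalent) → 0 H
  atom 10: C, bond orders sum to 3 (valence 4) → 1 H
  atom 11: C, bond orders sum to 2 (valence 4) → 2 H
  atom 12: C, bond orders sum to 3 (valence 4) → 1 H
  atom 13: C, bond orders sum to 3 (valence 4) → 1 H
  atom 14: O, bond orders sum to 2 (valence 2) → 0 H
  atom 15: C, bond orders sum to 2 (valence 4) → 2 H
  atom 16: Br (halogen, monovalent) → 0 H
Totals → C:11, H:11, Br:1, Cl:1, F:1, O:2.
In Hill order: C11H11BrClFO2.

C11H11BrClFO2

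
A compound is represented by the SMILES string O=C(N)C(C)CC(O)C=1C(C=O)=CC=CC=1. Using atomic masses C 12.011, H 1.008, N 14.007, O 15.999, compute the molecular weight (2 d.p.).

221.26 g/mol

First, the molecular formula is C12H15NO3 (counting implicit H from valence).
  C: 12 × 12.011 = 144.132
  H: 15 × 1.008 = 15.120
  N: 1 × 14.007 = 14.007
  O: 3 × 15.999 = 47.997
Sum: 12×12.011 + 15×1.008 + 1×14.007 + 3×15.999 = 221.256 → 221.26 g/mol.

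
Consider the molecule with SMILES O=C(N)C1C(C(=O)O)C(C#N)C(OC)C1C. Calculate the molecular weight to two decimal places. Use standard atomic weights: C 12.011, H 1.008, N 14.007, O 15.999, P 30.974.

226.23 g/mol

First, the molecular formula is C10H14N2O4 (counting implicit H from valence).
  C: 10 × 12.011 = 120.110
  H: 14 × 1.008 = 14.112
  N: 2 × 14.007 = 28.014
  O: 4 × 15.999 = 63.996
Sum: 10×12.011 + 14×1.008 + 2×14.007 + 4×15.999 = 226.232 → 226.23 g/mol.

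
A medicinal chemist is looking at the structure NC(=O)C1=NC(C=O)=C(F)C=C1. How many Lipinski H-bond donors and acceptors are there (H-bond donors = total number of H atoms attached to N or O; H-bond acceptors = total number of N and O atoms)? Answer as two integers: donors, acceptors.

2, 4

Donors: find every N or O and count the H atoms it carries.
  atom 1 (N): bond orders sum to 1 → 2 H
  atom 3 (O): bond orders sum to 2 → 0 H
  atom 5 (N): bond orders sum to 3 → 0 H
  atom 8 (O): bond orders sum to 2 → 0 H
Lipinski HBD = 2.
Acceptors: N atoms = 2, O atoms = 2 → HBA = 4.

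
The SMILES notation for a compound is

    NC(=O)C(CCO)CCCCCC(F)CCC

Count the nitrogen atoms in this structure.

1

Scan the SMILES for N atoms (remember two-letter symbols like Cl and Br are single atoms).
Nitrogen count: 1.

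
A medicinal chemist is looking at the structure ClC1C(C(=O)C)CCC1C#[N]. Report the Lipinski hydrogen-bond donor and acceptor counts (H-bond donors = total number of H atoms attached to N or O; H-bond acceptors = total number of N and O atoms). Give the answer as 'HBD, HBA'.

Donors: find every N or O and count the H atoms it carries.
  atom 5 (O): bond orders sum to 2 → 0 H
  atom 11 (N): bond orders sum to 3 → 0 H
Lipinski HBD = 0.
Acceptors: N atoms = 1, O atoms = 1 → HBA = 2.

0, 2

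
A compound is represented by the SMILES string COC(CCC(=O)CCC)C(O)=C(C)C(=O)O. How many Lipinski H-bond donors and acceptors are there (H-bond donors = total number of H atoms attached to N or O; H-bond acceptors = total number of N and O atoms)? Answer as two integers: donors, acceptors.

Donors: find every N or O and count the H atoms it carries.
  atom 2 (O): bond orders sum to 2 → 0 H
  atom 7 (O): bond orders sum to 2 → 0 H
  atom 12 (O): bond orders sum to 1 → 1 H
  atom 16 (O): bond orders sum to 2 → 0 H
  atom 17 (O): bond orders sum to 1 → 1 H
Lipinski HBD = 2.
Acceptors: N atoms = 0, O atoms = 5 → HBA = 5.

2, 5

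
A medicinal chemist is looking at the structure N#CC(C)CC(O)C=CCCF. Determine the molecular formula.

C9H14FNO

Walk through each heavy atom and fill implicit hydrogens from standard valence (C 4, N 3, O 2, S 2, halogen 1):
  atom 1: N, bond orders sum to 3 (valence 3) → 0 H
  atom 2: C, bond orders sum to 4 (valence 4) → 0 H
  atom 3: C, bond orders sum to 3 (valence 4) → 1 H
  atom 4: C, bond orders sum to 1 (valence 4) → 3 H
  atom 5: C, bond orders sum to 2 (valence 4) → 2 H
  atom 6: C, bond orders sum to 3 (valence 4) → 1 H
  atom 7: O, bond orders sum to 1 (valence 2) → 1 H
  atom 8: C, bond orders sum to 3 (valence 4) → 1 H
  atom 9: C, bond orders sum to 3 (valence 4) → 1 H
  atom 10: C, bond orders sum to 2 (valence 4) → 2 H
  atom 11: C, bond orders sum to 2 (valence 4) → 2 H
  atom 12: F (halogen, monovalent) → 0 H
Totals → C:9, H:14, F:1, N:1, O:1.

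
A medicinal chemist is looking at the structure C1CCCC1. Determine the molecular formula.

Walk through each heavy atom and fill implicit hydrogens from standard valence (C 4, N 3, O 2, S 2, halogen 1):
  atom 1: C, bond orders sum to 2 (valence 4) → 2 H
  atom 2: C, bond orders sum to 2 (valence 4) → 2 H
  atom 3: C, bond orders sum to 2 (valence 4) → 2 H
  atom 4: C, bond orders sum to 2 (valence 4) → 2 H
  atom 5: C, bond orders sum to 2 (valence 4) → 2 H
Totals → C:5, H:10.

C5H10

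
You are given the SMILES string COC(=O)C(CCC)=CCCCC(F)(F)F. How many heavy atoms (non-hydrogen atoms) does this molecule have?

16

Every atom symbol written in the SMILES (organic subset) is one heavy atom; implicit H are not written.
Heavy atoms by element → C:11, F:3, O:2.
Total: 16.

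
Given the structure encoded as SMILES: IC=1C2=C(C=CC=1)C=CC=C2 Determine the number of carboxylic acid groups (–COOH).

0

Scan the SMILES for the carboxylic acid motif — none present.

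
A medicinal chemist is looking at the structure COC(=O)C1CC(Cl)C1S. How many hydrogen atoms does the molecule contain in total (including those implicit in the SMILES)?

9

Walk through each heavy atom and fill implicit hydrogens from standard valence (C 4, N 3, O 2, S 2, halogen 1):
  atom 1: C, bond orders sum to 1 (valence 4) → 3 H
  atom 2: O, bond orders sum to 2 (valence 2) → 0 H
  atom 3: C, bond orders sum to 4 (valence 4) → 0 H
  atom 4: O, bond orders sum to 2 (valence 2) → 0 H
  atom 5: C, bond orders sum to 3 (valence 4) → 1 H
  atom 6: C, bond orders sum to 2 (valence 4) → 2 H
  atom 7: C, bond orders sum to 3 (valence 4) → 1 H
  atom 8: Cl (halogen, monovalent) → 0 H
  atom 9: C, bond orders sum to 3 (valence 4) → 1 H
  atom 10: S, bond orders sum to 1 (valence 2) → 1 H
Total hydrogens: 9.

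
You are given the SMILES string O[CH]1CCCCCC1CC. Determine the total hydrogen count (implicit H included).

18

Walk through each heavy atom and fill implicit hydrogens from standard valence (C 4, N 3, O 2, S 2, halogen 1):
  atom 1: O, bond orders sum to 1 (valence 2) → 1 H
  atom 2: C with explicit H count 1
  atom 3: C, bond orders sum to 2 (valence 4) → 2 H
  atom 4: C, bond orders sum to 2 (valence 4) → 2 H
  atom 5: C, bond orders sum to 2 (valence 4) → 2 H
  atom 6: C, bond orders sum to 2 (valence 4) → 2 H
  atom 7: C, bond orders sum to 2 (valence 4) → 2 H
  atom 8: C, bond orders sum to 3 (valence 4) → 1 H
  atom 9: C, bond orders sum to 2 (valence 4) → 2 H
  atom 10: C, bond orders sum to 1 (valence 4) → 3 H
Total hydrogens: 18.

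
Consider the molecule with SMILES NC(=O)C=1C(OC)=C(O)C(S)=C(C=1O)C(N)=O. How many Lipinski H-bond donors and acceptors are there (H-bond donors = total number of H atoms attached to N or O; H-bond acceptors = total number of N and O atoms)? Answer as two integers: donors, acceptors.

6, 7

Donors: find every N or O and count the H atoms it carries.
  atom 1 (N): bond orders sum to 1 → 2 H
  atom 3 (O): bond orders sum to 2 → 0 H
  atom 6 (O): bond orders sum to 2 → 0 H
  atom 9 (O): bond orders sum to 1 → 1 H
  atom 14 (O): bond orders sum to 1 → 1 H
  atom 16 (N): bond orders sum to 1 → 2 H
  atom 17 (O): bond orders sum to 2 → 0 H
Lipinski HBD = 6.
Acceptors: N atoms = 2, O atoms = 5 → HBA = 7.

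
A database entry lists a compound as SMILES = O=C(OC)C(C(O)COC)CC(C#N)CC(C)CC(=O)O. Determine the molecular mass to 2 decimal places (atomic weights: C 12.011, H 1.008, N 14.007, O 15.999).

301.34 g/mol

First, the molecular formula is C14H23NO6 (counting implicit H from valence).
  C: 14 × 12.011 = 168.154
  H: 23 × 1.008 = 23.184
  N: 1 × 14.007 = 14.007
  O: 6 × 15.999 = 95.994
Sum: 14×12.011 + 23×1.008 + 1×14.007 + 6×15.999 = 301.339 → 301.34 g/mol.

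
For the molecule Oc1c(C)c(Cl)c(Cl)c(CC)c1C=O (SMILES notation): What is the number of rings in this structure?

1

In SMILES, each pair of matching ring-closure digits denotes one ring-closing bond; the number of such bonds equals the number of independent rings.
Ring-closure bonds here: 1.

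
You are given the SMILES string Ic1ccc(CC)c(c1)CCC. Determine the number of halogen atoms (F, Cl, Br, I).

Halogen atoms appear at heavy-atom position 1 (1×I).
Halogen count: 1.

1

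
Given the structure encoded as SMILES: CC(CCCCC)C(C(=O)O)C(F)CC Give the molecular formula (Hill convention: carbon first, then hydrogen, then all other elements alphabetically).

Walk through each heavy atom and fill implicit hydrogens from standard valence (C 4, N 3, O 2, S 2, halogen 1):
  atom 1: C, bond orders sum to 1 (valence 4) → 3 H
  atom 2: C, bond orders sum to 3 (valence 4) → 1 H
  atom 3: C, bond orders sum to 2 (valence 4) → 2 H
  atom 4: C, bond orders sum to 2 (valence 4) → 2 H
  atom 5: C, bond orders sum to 2 (valence 4) → 2 H
  atom 6: C, bond orders sum to 2 (valence 4) → 2 H
  atom 7: C, bond orders sum to 1 (valence 4) → 3 H
  atom 8: C, bond orders sum to 3 (valence 4) → 1 H
  atom 9: C, bond orders sum to 4 (valence 4) → 0 H
  atom 10: O, bond orders sum to 2 (valence 2) → 0 H
  atom 11: O, bond orders sum to 1 (valence 2) → 1 H
  atom 12: C, bond orders sum to 3 (valence 4) → 1 H
  atom 13: F (halogen, monovalent) → 0 H
  atom 14: C, bond orders sum to 2 (valence 4) → 2 H
  atom 15: C, bond orders sum to 1 (valence 4) → 3 H
Totals → C:12, H:23, F:1, O:2.

C12H23FO2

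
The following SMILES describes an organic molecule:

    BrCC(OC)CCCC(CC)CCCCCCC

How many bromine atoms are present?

Scan the SMILES for Br atoms (remember two-letter symbols like Cl and Br are single atoms).
Bromine count: 1.

1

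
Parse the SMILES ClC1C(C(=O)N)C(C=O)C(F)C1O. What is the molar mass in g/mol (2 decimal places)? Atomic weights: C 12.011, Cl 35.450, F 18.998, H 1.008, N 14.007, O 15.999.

First, the molecular formula is C7H9ClFNO3 (counting implicit H from valence).
  C: 7 × 12.011 = 84.077
  Cl: 1 × 35.450 = 35.450
  F: 1 × 18.998 = 18.998
  H: 9 × 1.008 = 9.072
  N: 1 × 14.007 = 14.007
  O: 3 × 15.999 = 47.997
Sum: 7×12.011 + 1×35.450 + 1×18.998 + 9×1.008 + 1×14.007 + 3×15.999 = 209.601 → 209.60 g/mol.

209.60 g/mol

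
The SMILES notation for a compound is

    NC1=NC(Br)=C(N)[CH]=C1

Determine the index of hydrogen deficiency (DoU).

Molecular formula: C5H6BrN3.
DoU = (2C + 2 + N − H − X) / 2, where X is the halogen count and O/S are ignored.
    = (2·5 + 2 + 3 − 6 − 1) / 2 = 8 / 2 = 4.

4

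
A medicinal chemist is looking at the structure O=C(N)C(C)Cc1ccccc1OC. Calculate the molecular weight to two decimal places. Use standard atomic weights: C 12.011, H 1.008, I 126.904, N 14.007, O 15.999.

193.25 g/mol

First, the molecular formula is C11H15NO2 (counting implicit H from valence).
  C: 11 × 12.011 = 132.121
  H: 15 × 1.008 = 15.120
  N: 1 × 14.007 = 14.007
  O: 2 × 15.999 = 31.998
Sum: 11×12.011 + 15×1.008 + 1×14.007 + 2×15.999 = 193.246 → 193.25 g/mol.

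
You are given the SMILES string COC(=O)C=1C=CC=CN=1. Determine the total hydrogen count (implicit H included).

Walk through each heavy atom and fill implicit hydrogens from standard valence (C 4, N 3, O 2, S 2, halogen 1):
  atom 1: C, bond orders sum to 1 (valence 4) → 3 H
  atom 2: O, bond orders sum to 2 (valence 2) → 0 H
  atom 3: C, bond orders sum to 4 (valence 4) → 0 H
  atom 4: O, bond orders sum to 2 (valence 2) → 0 H
  atom 5: C, bond orders sum to 4 (valence 4) → 0 H
  atom 6: C, bond orders sum to 3 (valence 4) → 1 H
  atom 7: C, bond orders sum to 3 (valence 4) → 1 H
  atom 8: C, bond orders sum to 3 (valence 4) → 1 H
  atom 9: C, bond orders sum to 3 (valence 4) → 1 H
  atom 10: N, bond orders sum to 3 (valence 3) → 0 H
Total hydrogens: 7.

7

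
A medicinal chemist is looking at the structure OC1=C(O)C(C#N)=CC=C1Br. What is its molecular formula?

C7H4BrNO2

Walk through each heavy atom and fill implicit hydrogens from standard valence (C 4, N 3, O 2, S 2, halogen 1):
  atom 1: O, bond orders sum to 1 (valence 2) → 1 H
  atom 2: C, bond orders sum to 4 (valence 4) → 0 H
  atom 3: C, bond orders sum to 4 (valence 4) → 0 H
  atom 4: O, bond orders sum to 1 (valence 2) → 1 H
  atom 5: C, bond orders sum to 4 (valence 4) → 0 H
  atom 6: C, bond orders sum to 4 (valence 4) → 0 H
  atom 7: N, bond orders sum to 3 (valence 3) → 0 H
  atom 8: C, bond orders sum to 3 (valence 4) → 1 H
  atom 9: C, bond orders sum to 3 (valence 4) → 1 H
  atom 10: C, bond orders sum to 4 (valence 4) → 0 H
  atom 11: Br (halogen, monovalent) → 0 H
Totals → C:7, H:4, Br:1, N:1, O:2.
In Hill order: C7H4BrNO2.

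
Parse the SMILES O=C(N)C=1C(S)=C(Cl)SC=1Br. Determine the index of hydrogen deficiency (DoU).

Molecular formula: C5H3BrClNOS2.
DoU = (2C + 2 + N − H − X) / 2, where X is the halogen count and O/S are ignored.
    = (2·5 + 2 + 1 − 3 − 2) / 2 = 8 / 2 = 4.

4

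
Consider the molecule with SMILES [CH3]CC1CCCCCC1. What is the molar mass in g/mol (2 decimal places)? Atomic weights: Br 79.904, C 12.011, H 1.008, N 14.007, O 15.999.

First, the molecular formula is C9H18 (counting implicit H from valence).
  C: 9 × 12.011 = 108.099
  H: 18 × 1.008 = 18.144
Sum: 9×12.011 + 18×1.008 = 126.243 → 126.24 g/mol.

126.24 g/mol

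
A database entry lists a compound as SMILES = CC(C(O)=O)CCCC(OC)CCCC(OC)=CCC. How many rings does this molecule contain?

0

In SMILES, each pair of matching ring-closure digits denotes one ring-closing bond; the number of such bonds equals the number of independent rings.
Ring-closure bonds here: 0.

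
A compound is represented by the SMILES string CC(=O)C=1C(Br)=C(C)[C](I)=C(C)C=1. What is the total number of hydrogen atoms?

Walk through each heavy atom and fill implicit hydrogens from standard valence (C 4, N 3, O 2, S 2, halogen 1):
  atom 1: C, bond orders sum to 1 (valence 4) → 3 H
  atom 2: C, bond orders sum to 4 (valence 4) → 0 H
  atom 3: O, bond orders sum to 2 (valence 2) → 0 H
  atom 4: C, bond orders sum to 4 (valence 4) → 0 H
  atom 5: C, bond orders sum to 4 (valence 4) → 0 H
  atom 6: Br (halogen, monovalent) → 0 H
  atom 7: C, bond orders sum to 4 (valence 4) → 0 H
  atom 8: C, bond orders sum to 1 (valence 4) → 3 H
  atom 9: C with explicit H count 0
  atom 10: I (halogen, monovalent) → 0 H
  atom 11: C, bond orders sum to 4 (valence 4) → 0 H
  atom 12: C, bond orders sum to 1 (valence 4) → 3 H
  atom 13: C, bond orders sum to 3 (valence 4) → 1 H
Total hydrogens: 10.

10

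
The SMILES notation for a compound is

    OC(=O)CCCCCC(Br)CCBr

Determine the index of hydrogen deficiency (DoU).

1

Molecular formula: C9H16Br2O2.
DoU = (2C + 2 + N − H − X) / 2, where X is the halogen count and O/S are ignored.
    = (2·9 + 2 + 0 − 16 − 2) / 2 = 2 / 2 = 1.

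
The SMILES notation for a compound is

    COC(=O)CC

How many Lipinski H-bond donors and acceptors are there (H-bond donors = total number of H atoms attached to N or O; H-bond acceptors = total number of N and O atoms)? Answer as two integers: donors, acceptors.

Donors: find every N or O and count the H atoms it carries.
  atom 2 (O): bond orders sum to 2 → 0 H
  atom 4 (O): bond orders sum to 2 → 0 H
Lipinski HBD = 0.
Acceptors: N atoms = 0, O atoms = 2 → HBA = 2.

0, 2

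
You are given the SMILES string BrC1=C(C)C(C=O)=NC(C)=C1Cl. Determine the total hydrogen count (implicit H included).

7

Walk through each heavy atom and fill implicit hydrogens from standard valence (C 4, N 3, O 2, S 2, halogen 1):
  atom 1: Br (halogen, monovalent) → 0 H
  atom 2: C, bond orders sum to 4 (valence 4) → 0 H
  atom 3: C, bond orders sum to 4 (valence 4) → 0 H
  atom 4: C, bond orders sum to 1 (valence 4) → 3 H
  atom 5: C, bond orders sum to 4 (valence 4) → 0 H
  atom 6: C, bond orders sum to 3 (valence 4) → 1 H
  atom 7: O, bond orders sum to 2 (valence 2) → 0 H
  atom 8: N, bond orders sum to 3 (valence 3) → 0 H
  atom 9: C, bond orders sum to 4 (valence 4) → 0 H
  atom 10: C, bond orders sum to 1 (valence 4) → 3 H
  atom 11: C, bond orders sum to 4 (valence 4) → 0 H
  atom 12: Cl (halogen, monovalent) → 0 H
Total hydrogens: 7.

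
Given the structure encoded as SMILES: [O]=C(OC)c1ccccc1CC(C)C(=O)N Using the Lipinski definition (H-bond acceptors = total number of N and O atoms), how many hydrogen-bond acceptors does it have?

4

N atoms: 1; O atoms: 3.
Lipinski HBA = 1 + 3 = 4.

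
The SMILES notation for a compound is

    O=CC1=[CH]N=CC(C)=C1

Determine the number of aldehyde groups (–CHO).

The aldehyde motif appears at heavy-atom position 2 in the SMILES.
Aldehyde count: 1.

1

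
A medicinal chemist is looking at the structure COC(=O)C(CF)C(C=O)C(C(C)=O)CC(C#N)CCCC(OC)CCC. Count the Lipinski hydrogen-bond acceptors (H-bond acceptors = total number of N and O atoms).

N atoms: 1; O atoms: 5.
Lipinski HBA = 1 + 5 = 6.

6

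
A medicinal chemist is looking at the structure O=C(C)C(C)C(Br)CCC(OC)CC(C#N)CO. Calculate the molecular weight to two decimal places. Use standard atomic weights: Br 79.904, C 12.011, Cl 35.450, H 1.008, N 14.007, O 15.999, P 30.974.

First, the molecular formula is C13H22BrNO3 (counting implicit H from valence).
  Br: 1 × 79.904 = 79.904
  C: 13 × 12.011 = 156.143
  H: 22 × 1.008 = 22.176
  N: 1 × 14.007 = 14.007
  O: 3 × 15.999 = 47.997
Sum: 1×79.904 + 13×12.011 + 22×1.008 + 1×14.007 + 3×15.999 = 320.227 → 320.23 g/mol.

320.23 g/mol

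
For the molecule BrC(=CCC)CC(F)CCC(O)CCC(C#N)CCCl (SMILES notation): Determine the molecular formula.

Walk through each heavy atom and fill implicit hydrogens from standard valence (C 4, N 3, O 2, S 2, halogen 1):
  atom 1: Br (halogen, monovalent) → 0 H
  atom 2: C, bond orders sum to 4 (valence 4) → 0 H
  atom 3: C, bond orders sum to 3 (valence 4) → 1 H
  atom 4: C, bond orders sum to 2 (valence 4) → 2 H
  atom 5: C, bond orders sum to 1 (valence 4) → 3 H
  atom 6: C, bond orders sum to 2 (valence 4) → 2 H
  atom 7: C, bond orders sum to 3 (valence 4) → 1 H
  atom 8: F (halogen, monovalent) → 0 H
  atom 9: C, bond orders sum to 2 (valence 4) → 2 H
  atom 10: C, bond orders sum to 2 (valence 4) → 2 H
  atom 11: C, bond orders sum to 3 (valence 4) → 1 H
  atom 12: O, bond orders sum to 1 (valence 2) → 1 H
  atom 13: C, bond orders sum to 2 (valence 4) → 2 H
  atom 14: C, bond orders sum to 2 (valence 4) → 2 H
  atom 15: C, bond orders sum to 3 (valence 4) → 1 H
  atom 16: C, bond orders sum to 4 (valence 4) → 0 H
  atom 17: N, bond orders sum to 3 (valence 3) → 0 H
  atom 18: C, bond orders sum to 2 (valence 4) → 2 H
  atom 19: C, bond orders sum to 2 (valence 4) → 2 H
  atom 20: Cl (halogen, monovalent) → 0 H
Totals → C:15, H:24, Br:1, Cl:1, F:1, N:1, O:1.

C15H24BrClFNO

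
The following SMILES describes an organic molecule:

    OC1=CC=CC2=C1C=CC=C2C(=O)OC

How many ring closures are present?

In SMILES, each pair of matching ring-closure digits denotes one ring-closing bond; the number of such bonds equals the number of independent rings.
Ring-closure bonds here: 2.

2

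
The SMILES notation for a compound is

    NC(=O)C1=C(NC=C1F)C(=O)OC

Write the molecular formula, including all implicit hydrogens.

C7H7FN2O3

Walk through each heavy atom and fill implicit hydrogens from standard valence (C 4, N 3, O 2, S 2, halogen 1):
  atom 1: N, bond orders sum to 1 (valence 3) → 2 H
  atom 2: C, bond orders sum to 4 (valence 4) → 0 H
  atom 3: O, bond orders sum to 2 (valence 2) → 0 H
  atom 4: C, bond orders sum to 4 (valence 4) → 0 H
  atom 5: C, bond orders sum to 4 (valence 4) → 0 H
  atom 6: N, bond orders sum to 2 (valence 3) → 1 H
  atom 7: C, bond orders sum to 3 (valence 4) → 1 H
  atom 8: C, bond orders sum to 4 (valence 4) → 0 H
  atom 9: F (halogen, monovalent) → 0 H
  atom 10: C, bond orders sum to 4 (valence 4) → 0 H
  atom 11: O, bond orders sum to 2 (valence 2) → 0 H
  atom 12: O, bond orders sum to 2 (valence 2) → 0 H
  atom 13: C, bond orders sum to 1 (valence 4) → 3 H
Totals → C:7, H:7, F:1, N:2, O:3.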